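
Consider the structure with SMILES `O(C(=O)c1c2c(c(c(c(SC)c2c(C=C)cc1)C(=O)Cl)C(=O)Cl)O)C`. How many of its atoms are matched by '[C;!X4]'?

The query [C;!X4] means: aliphatic carbon that does not have four total connections.
Check the 25 heavy atoms by environment: 10× c (aromatic, X3) → no; 2× O (X2) → no; 5× C (X3) → match; 3× O (X1) → no; 2× C (X4) → no; 2× Cl (X1) → no; 1× S (X2) → no.
That gives 5 matching atoms.

5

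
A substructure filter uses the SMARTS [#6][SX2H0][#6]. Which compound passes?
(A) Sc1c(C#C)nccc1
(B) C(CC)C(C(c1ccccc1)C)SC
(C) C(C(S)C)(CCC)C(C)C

[#6][SX2H0][#6] describes an aliphatic sulfur bridging two carbons with no H on the sulfur (a thioether).
(A) has a thiol (-SH) but the sulfur has H1, not H0 bridging two carbons.
(B) contains a methylthio ether (-SCH3), which satisfies every atom and bond constraint.
(C) has a thiol (-SH) but the sulfur has H1, not H0 bridging two carbons.
So the answer is (B).

B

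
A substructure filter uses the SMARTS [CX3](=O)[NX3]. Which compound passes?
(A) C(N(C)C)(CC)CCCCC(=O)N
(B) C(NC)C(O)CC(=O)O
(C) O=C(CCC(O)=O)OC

A

[CX3](=O)[NX3] describes a carbonyl carbon bonded to a trivalent nitrogen (an amide).
(A) contains a primary amide (-C(=O)NH2), which satisfies every atom and bond constraint.
(B) has a carboxylic acid group (-C(=O)OH) but the carbonyl is bonded to O, not to an NX3 nitrogen.
(C) has a methyl-ester group (-C(=O)OCH3) but the carbonyl is bonded to O, not to an NX3 nitrogen.
So the answer is (A).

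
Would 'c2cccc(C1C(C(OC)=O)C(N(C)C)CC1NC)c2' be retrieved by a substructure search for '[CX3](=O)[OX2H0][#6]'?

The pattern [CX3](=O)[OX2H0][#6] describes a carbonyl carbon bonded to an oxygen that is itself bonded to carbon (no H on that O) — an ester.
The molecule carries a methyl-ester group (-C(=O)OCH3), whose atoms satisfy every constraint of the query, so the pattern matches.

Yes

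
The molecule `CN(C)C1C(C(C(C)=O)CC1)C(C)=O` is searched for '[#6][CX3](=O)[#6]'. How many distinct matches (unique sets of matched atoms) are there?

[#6][CX3](=O)[#6] is the SMARTS for a ketone: a carbonyl carbon (no H) flanked by two carbons.
The molecule carries 2 separate instances of an acetyl/ketone group (-C(=O)CH3) meeting every constraint; each maps to a distinct set of atoms, giving 2 matches.

2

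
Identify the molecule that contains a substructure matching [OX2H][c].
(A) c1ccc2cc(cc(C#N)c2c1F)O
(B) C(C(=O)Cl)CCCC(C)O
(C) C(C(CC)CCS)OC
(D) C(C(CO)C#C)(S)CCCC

[OX2H][c] describes a hydroxyl oxygen attached to an aromatic carbon (a phenol).
(A) contains a hydroxyl group (-OH), which satisfies every atom and bond constraint.
(B) has a hydroxyl group (-OH) but the -OH is on an aliphatic carbon, not an aromatic c.
(C) has a methoxy ether (-OCH3) but the oxygen has H0, not H1.
(D) has a hydroxyl group (-OH) but the -OH is on an aliphatic carbon, not an aromatic c.
So the answer is (A).

A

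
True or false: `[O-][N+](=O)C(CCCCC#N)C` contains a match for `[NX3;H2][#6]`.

The pattern [NX3;H2][#6] describes a trivalent nitrogen with two H attached to carbon — a primary amine.
The closest candidate here is a nitro group (-[N+](=O)[O-]), but the nitrogen is [N+] with no H, not NX3H2. No other fragment satisfies the full query, so there is no match.

False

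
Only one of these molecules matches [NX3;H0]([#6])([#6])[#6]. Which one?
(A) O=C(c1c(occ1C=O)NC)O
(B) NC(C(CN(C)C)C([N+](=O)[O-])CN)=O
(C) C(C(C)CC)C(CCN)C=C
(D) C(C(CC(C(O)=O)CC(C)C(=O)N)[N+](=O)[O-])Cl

B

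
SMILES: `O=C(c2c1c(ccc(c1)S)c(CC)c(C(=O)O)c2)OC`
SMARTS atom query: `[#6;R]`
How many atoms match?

Check the 20 heavy atoms by environment: 10× c (aromatic, in 6-ring) → match; 5× C (acyclic) → no; 4× O (acyclic) → no; 1× S (acyclic) → no.
That gives 10 matching atoms.

10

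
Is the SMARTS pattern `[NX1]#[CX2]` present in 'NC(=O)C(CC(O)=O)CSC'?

No

The pattern [NX1]#[CX2] describes a nitrogen triple-bonded to a two-connected carbon — a nitrile.
The closest candidate here is a primary amide (-C(=O)NH2), but the nitrogen is NX3, not NX1. No other fragment satisfies the full query, so there is no match.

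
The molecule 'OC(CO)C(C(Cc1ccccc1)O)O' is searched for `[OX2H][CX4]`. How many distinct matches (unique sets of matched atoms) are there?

4

[OX2H][CX4] is the SMARTS for an aliphatic alcohol: a hydroxyl oxygen bound to an sp3 (X4) carbon.
The molecule carries 4 separate instances of a hydroxyl group (-OH) meeting every constraint; each maps to a distinct set of atoms, giving 4 matches.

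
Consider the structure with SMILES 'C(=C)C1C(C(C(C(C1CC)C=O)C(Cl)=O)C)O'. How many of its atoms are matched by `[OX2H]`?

1

Check the 17 heavy atoms by environment: 6× C (H1, X4) → no; 1× C (H2, X4) → no; 2× C (H3, X4) → no; 2× C (H1, X3) → no; 1× C (H2, X3) → no; 1× O (H1, X2) → match; 2× O (H0, X1) → no; 1× C (H0, X3) → no; 1× Cl (H0, X1) → no.
That gives 1 matching atom.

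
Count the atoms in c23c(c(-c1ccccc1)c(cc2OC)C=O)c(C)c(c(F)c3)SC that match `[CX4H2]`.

Check the 24 heavy atoms by environment: 9× c (aromatic, H0, X3) → no; 7× c (aromatic, H1, X3) → no; 1× F (H0, X1) → no; 1× C (H1, X3) → no; 1× O (H0, X1) → no; 3× C (H3, X4) → no; 1× O (H0, X2) → no; 1× S (H0, X2) → no.
No environment satisfies the query, so 0 matching atoms.

0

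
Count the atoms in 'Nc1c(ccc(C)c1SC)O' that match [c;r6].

6

The query [c;r6] means: aromatic carbon that belongs to a six-membered ring.
Check the 11 heavy atoms by environment: 6× c (aromatic, in 6-ring) → match; 1× S (acyclic) → no; 2× C (acyclic) → no; 1× N (acyclic) → no; 1× O (acyclic) → no.
That gives 6 matching atoms.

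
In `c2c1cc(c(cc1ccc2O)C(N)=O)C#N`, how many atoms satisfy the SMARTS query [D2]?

6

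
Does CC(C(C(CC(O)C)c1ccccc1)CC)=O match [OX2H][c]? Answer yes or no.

No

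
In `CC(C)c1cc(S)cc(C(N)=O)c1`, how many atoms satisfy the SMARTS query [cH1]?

The query [cH1] means: aromatic carbon bearing exactly one hydrogen.
Check the 13 heavy atoms by environment: 3× c (aromatic, H1) → match; 3× c (aromatic, H0) → no; 1× C (H0) → no; 1× O (H0) → no; 1× N (H2) → no; 1× C (H1) → no; 2× C (H3) → no; 1× S (H1) → no.
That gives 3 matching atoms.

3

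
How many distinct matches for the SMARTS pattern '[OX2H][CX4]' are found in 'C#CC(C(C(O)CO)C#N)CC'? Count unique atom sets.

[OX2H][CX4] is the SMARTS for an aliphatic alcohol: a hydroxyl oxygen bound to an sp3 (X4) carbon.
The molecule carries 2 separate instances of a hydroxyl group (-OH) meeting every constraint; each maps to a distinct set of atoms, giving 2 matches.

2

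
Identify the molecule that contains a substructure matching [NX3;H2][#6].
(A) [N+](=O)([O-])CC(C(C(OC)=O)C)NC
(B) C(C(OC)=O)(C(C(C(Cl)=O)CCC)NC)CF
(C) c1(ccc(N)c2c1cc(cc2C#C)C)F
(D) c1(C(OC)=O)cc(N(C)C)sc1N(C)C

C

[NX3;H2][#6] describes a trivalent nitrogen with two H attached to carbon (a primary amine).
(A) has a nitro group (-[N+](=O)[O-]) but the nitrogen is [N+] with no H, not NX3H2.
(B) has an N-methylamino group (-NHCH3) but the nitrogen bears two carbons and only one H (H1), not H2.
(C) contains a primary amino group (-NH2), which satisfies every atom and bond constraint.
(D) has a dimethylamino group (-N(CH3)2) but the nitrogen has H0, not H2.
So the answer is (C).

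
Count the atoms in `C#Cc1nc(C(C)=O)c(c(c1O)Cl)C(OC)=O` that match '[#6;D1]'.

3

The query [#6;D1] means: carbon bonded to exactly one heavy atom.
Check the 17 heavy atoms by environment: 1× n (aromatic, D2) → no; 5× c (aromatic, D3) → no; 2× C (D3) → no; 3× O (D1) → no; 3× C (D1) → match; 1× Cl (D1) → no; 1× C (D2) → no; 1× O (D2) → no.
That gives 3 matching atoms.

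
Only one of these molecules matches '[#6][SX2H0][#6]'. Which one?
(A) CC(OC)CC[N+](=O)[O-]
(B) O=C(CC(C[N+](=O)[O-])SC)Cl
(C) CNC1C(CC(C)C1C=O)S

B

[#6][SX2H0][#6] describes an aliphatic sulfur bridging two carbons with no H on the sulfur (a thioether).
(A) has a methoxy ether (-OCH3) but the bridging atom is O, not S.
(B) contains a methylthio ether (-SCH3), which satisfies every atom and bond constraint.
(C) has a thiol (-SH) but the sulfur has H1, not H0 bridging two carbons.
So the answer is (B).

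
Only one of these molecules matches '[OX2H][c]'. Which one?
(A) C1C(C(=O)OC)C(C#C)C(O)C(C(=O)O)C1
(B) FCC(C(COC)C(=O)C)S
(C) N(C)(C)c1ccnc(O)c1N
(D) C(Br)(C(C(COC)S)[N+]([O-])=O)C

C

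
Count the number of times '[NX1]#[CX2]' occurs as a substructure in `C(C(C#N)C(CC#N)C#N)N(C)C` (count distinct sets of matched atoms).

3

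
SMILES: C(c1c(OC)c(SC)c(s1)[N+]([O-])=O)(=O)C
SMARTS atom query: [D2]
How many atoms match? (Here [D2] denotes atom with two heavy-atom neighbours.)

The query [D2] means: atom with exactly two heavy-atom neighbours.
Check the 15 heavy atoms by environment: 1× s (aromatic, D2) → match; 4× c (aromatic, D3) → no; 1× N (charge +1, D3) → no; 1× O (charge -1, D1) → no; 2× O (D1) → no; 1× C (D3) → no; 3× C (D1) → no; 1× S (D2) → match; 1× O (D2) → match.
Summing the matching environments: 1 + 1 + 1 = 3 matching atoms.

3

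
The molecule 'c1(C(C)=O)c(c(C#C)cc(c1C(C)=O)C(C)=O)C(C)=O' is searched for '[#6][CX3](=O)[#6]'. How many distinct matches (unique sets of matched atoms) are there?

4

[#6][CX3](=O)[#6] is the SMARTS for a ketone: a carbonyl carbon (no H) flanked by two carbons.
The molecule carries 4 separate instances of an acetyl/ketone group (-C(=O)CH3) meeting every constraint; each maps to a distinct set of atoms, giving 4 matches.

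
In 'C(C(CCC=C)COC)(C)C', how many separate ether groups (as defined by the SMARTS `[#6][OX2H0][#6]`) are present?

1

[#6][OX2H0][#6] is the SMARTS for an ether: an aliphatic oxygen bridging two carbons with no H on the oxygen.
Exactly one fragment in the molecule meets all constraints, giving 1 match.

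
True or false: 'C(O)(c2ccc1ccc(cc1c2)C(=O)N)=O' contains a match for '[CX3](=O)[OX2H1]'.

The pattern [CX3](=O)[OX2H1] describes an sp2 carbon double-bonded to O and single-bonded to an -OH oxygen — a carboxylic acid.
The molecule carries a carboxylic acid group (-C(=O)OH), whose atoms satisfy every constraint of the query, so the pattern matches.

True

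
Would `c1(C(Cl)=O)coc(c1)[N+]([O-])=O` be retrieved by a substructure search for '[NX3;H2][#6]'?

No

The pattern [NX3;H2][#6] describes a trivalent nitrogen with two H attached to carbon — a primary amine.
The closest candidate here is a nitro group (-[N+](=O)[O-]), but the nitrogen is [N+] with no H, not NX3H2. No other fragment satisfies the full query, so there is no match.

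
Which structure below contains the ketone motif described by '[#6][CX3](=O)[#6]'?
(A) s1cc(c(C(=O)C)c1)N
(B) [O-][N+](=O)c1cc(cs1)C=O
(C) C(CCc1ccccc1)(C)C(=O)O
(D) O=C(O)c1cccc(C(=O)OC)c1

[#6][CX3](=O)[#6] describes a carbonyl carbon (no H) flanked by two carbons (a ketone).
(A) contains an acetyl/ketone group (-C(=O)CH3), which satisfies every atom and bond constraint.
(B) has an aldehyde (-CHO) but the carbonyl carbon has H1, so it is not flanked by two carbons.
(C) has a carboxylic acid group (-C(=O)OH) but one neighbour of the carbonyl carbon is O, not C.
(D) has a methyl-ester group (-C(=O)OCH3) but one neighbour of the carbonyl carbon is O, not C.
So the answer is (A).

A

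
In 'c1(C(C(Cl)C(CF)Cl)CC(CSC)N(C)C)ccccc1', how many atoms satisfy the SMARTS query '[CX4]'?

10

Check the 21 heavy atoms by environment: 10× C (X4) → match; 1× N (X3) → no; 2× Cl (X1) → no; 6× c (aromatic, X3) → no; 1× F (X1) → no; 1× S (X2) → no.
That gives 10 matching atoms.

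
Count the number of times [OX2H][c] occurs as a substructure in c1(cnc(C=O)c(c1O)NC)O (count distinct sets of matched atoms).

2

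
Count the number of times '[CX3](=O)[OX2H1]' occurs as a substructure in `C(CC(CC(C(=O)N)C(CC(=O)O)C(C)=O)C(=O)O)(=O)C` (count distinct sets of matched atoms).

2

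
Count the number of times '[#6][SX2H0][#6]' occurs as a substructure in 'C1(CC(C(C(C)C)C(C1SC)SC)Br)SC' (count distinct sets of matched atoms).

[#6][SX2H0][#6] is the SMARTS for a thioether: an aliphatic sulfur bridging two carbons with no H on the sulfur.
The molecule carries 3 separate instances of a methylthio ether (-SCH3) meeting every constraint; each maps to a distinct set of atoms, giving 3 matches.

3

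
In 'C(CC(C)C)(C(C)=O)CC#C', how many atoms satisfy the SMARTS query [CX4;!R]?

7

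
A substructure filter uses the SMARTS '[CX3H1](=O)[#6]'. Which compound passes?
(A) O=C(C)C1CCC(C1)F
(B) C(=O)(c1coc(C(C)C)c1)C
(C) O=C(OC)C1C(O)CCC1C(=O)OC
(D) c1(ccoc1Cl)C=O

D

[CX3H1](=O)[#6] describes an sp2 carbon with one H, double-bonded to O and single-bonded to carbon (an aldehyde).
(A) has an acetyl/ketone group (-C(=O)CH3) but the carbonyl carbon has H0 (two carbon neighbours), not H1.
(B) has an acetyl/ketone group (-C(=O)CH3) but the carbonyl carbon has H0 (two carbon neighbours), not H1.
(C) has a methyl-ester group (-C(=O)OCH3) but the carbonyl carbon has H0, not H1.
(D) contains an aldehyde (-CHO), which satisfies every atom and bond constraint.
So the answer is (D).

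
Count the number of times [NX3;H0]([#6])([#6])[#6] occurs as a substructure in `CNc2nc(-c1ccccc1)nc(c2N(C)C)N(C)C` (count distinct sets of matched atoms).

2

[NX3;H0]([#6])([#6])[#6] is the SMARTS for a tertiary amine: a trivalent nitrogen with no H, bonded to three carbons.
The molecule carries 2 separate instances of a dimethylamino group (-N(CH3)2) meeting every constraint; each maps to a distinct set of atoms, giving 2 matches.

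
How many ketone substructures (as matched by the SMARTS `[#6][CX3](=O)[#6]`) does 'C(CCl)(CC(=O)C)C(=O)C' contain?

2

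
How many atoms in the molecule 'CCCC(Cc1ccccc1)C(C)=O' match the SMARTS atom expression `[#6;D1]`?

2

The query [#6;D1] means: carbon bonded to exactly one heavy atom.
Check the 14 heavy atoms by environment: 3× C (D2) → no; 2× C (D3) → no; 1× c (aromatic, D3) → no; 5× c (aromatic, D2) → no; 2× C (D1) → match; 1× O (D1) → no.
That gives 2 matching atoms.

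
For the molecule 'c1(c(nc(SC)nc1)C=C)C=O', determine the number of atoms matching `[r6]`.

6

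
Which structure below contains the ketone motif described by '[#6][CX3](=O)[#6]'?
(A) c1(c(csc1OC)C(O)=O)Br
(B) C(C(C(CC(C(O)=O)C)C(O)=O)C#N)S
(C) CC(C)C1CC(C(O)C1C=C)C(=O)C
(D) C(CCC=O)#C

[#6][CX3](=O)[#6] describes a carbonyl carbon (no H) flanked by two carbons (a ketone).
(A) has a carboxylic acid group (-C(=O)OH) but one neighbour of the carbonyl carbon is O, not C.
(B) has a carboxylic acid group (-C(=O)OH) but one neighbour of the carbonyl carbon is O, not C.
(C) contains an acetyl/ketone group (-C(=O)CH3), which satisfies every atom and bond constraint.
(D) has an aldehyde (-CHO) but the carbonyl carbon has H1, so it is not flanked by two carbons.
So the answer is (C).

C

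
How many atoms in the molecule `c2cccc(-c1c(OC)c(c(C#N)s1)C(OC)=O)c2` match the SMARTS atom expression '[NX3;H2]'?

0

Check the 19 heavy atoms by environment: 1× s (aromatic, H0, X2) → no; 5× c (aromatic, H0, X3) → no; 1× C (H0, X2) → no; 1× N (H0, X1) → no; 2× O (H0, X2) → no; 2× C (H3, X4) → no; 5× c (aromatic, H1, X3) → no; 1× C (H0, X3) → no; 1× O (H0, X1) → no.
No environment satisfies the query, so 0 matching atoms.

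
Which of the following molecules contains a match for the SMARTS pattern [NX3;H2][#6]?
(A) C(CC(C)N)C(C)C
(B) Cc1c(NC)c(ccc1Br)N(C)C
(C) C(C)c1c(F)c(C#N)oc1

A

[NX3;H2][#6] describes a trivalent nitrogen with two H attached to carbon (a primary amine).
(A) contains a primary amino group (-NH2), which satisfies every atom and bond constraint.
(B) has a dimethylamino group (-N(CH3)2) but the nitrogen has H0, not H2.
(C) has a nitrile (-C#N) but the nitrogen is NX1 (triple-bonded), not NX3 with two H.
So the answer is (A).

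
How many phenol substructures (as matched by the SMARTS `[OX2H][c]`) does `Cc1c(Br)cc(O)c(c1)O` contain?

2

[OX2H][c] is the SMARTS for a phenol: a hydroxyl oxygen attached to an aromatic carbon.
The molecule carries 2 separate instances of a hydroxyl group (-OH) meeting every constraint; each maps to a distinct set of atoms, giving 2 matches.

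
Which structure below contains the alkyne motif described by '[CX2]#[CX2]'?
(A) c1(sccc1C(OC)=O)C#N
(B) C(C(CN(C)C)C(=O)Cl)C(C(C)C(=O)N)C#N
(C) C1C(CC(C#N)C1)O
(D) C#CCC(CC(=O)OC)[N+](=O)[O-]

[CX2]#[CX2] describes a carbon-carbon triple bond (an alkyne).
(A) has a nitrile (-C#N) but the triple bond is C#N, not C#C.
(B) has a nitrile (-C#N) but the triple bond is C#N, not C#C.
(C) has a nitrile (-C#N) but the triple bond is C#N, not C#C.
(D) contains an ethynyl group (-C#CH), which satisfies every atom and bond constraint.
So the answer is (D).

D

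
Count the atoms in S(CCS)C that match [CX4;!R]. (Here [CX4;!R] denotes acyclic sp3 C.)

3

The query [CX4;!R] means: aliphatic carbon with four total connections, not in a ring.
Check the 5 heavy atoms by environment: 3× C (X4, acyclic) → match; 2× S (X2, acyclic) → no.
That gives 3 matching atoms.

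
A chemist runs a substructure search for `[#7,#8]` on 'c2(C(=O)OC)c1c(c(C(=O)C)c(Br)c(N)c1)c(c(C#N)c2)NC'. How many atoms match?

6

The query [#7,#8] means: nitrogen or oxygen (comma = OR).
Check the 23 heavy atoms by environment: 10× c (aromatic) → no; 6× C → no; 3× N → match; 3× O → match; 1× Br → no.
Summing the matching environments: 3 + 3 = 6 matching atoms.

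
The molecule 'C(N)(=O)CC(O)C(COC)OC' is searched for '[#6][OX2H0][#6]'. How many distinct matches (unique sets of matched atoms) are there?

2

[#6][OX2H0][#6] is the SMARTS for an ether: an aliphatic oxygen bridging two carbons with no H on the oxygen.
The molecule carries 2 separate instances of a methoxy ether (-OCH3) meeting every constraint; each maps to a distinct set of atoms, giving 2 matches.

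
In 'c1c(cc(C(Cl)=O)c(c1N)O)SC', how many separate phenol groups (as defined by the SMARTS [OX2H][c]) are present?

1

[OX2H][c] is the SMARTS for a phenol: a hydroxyl oxygen attached to an aromatic carbon.
Exactly one fragment in the molecule meets all constraints, giving 1 match.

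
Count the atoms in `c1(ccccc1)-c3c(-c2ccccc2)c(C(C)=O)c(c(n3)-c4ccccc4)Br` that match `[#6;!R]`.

2

Check the 28 heavy atoms by environment: 1× n (aromatic, in 6-ring) → no; 23× c (aromatic, in 6-ring) → no; 2× C (acyclic) → match; 1× O (acyclic) → no; 1× Br (acyclic) → no.
That gives 2 matching atoms.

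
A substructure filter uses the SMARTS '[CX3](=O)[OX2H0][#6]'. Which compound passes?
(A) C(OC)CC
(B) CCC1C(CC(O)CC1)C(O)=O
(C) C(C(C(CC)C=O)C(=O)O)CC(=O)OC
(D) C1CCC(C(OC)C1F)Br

C

[CX3](=O)[OX2H0][#6] describes a carbonyl carbon bonded to an oxygen that is itself bonded to carbon (no H on that O) (an ester).
(A) has a methoxy ether (-OCH3) but the ether oxygen is not adjacent to a C=O carbon.
(B) has a carboxylic acid group (-C(=O)OH) but the singly-bonded O carries H (OX2H1, not H0).
(C) contains a methyl-ester group (-C(=O)OCH3), which satisfies every atom and bond constraint.
(D) has a methoxy ether (-OCH3) but the ether oxygen is not adjacent to a C=O carbon.
So the answer is (C).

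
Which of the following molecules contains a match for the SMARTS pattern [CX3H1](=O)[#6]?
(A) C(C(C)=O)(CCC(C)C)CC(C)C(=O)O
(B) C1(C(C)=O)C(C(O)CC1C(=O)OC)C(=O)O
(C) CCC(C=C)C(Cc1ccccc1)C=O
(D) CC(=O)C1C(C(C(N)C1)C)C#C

C

[CX3H1](=O)[#6] describes an sp2 carbon with one H, double-bonded to O and single-bonded to carbon (an aldehyde).
(A) has a carboxylic acid group (-C(=O)OH) but the carbonyl carbon has H0 and is bonded to O, not H1.
(B) has an acetyl/ketone group (-C(=O)CH3) but the carbonyl carbon has H0 (two carbon neighbours), not H1.
(C) contains an aldehyde (-CHO), which satisfies every atom and bond constraint.
(D) has an acetyl/ketone group (-C(=O)CH3) but the carbonyl carbon has H0 (two carbon neighbours), not H1.
So the answer is (C).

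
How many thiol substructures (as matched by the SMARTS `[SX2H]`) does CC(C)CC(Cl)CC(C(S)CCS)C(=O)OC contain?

[SX2H] is the SMARTS for a thiol: an aliphatic sulfur with two connections, one being H.
The molecule carries 2 separate instances of a thiol (-SH) meeting every constraint; each maps to a distinct set of atoms, giving 2 matches.

2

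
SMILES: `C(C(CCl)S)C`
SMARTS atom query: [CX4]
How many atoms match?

The query [CX4] means: C with X4: aliphatic carbon with exactly 4 total connections (bonds + H).
Check the 6 heavy atoms by environment: 4× C (X4) → match; 1× Cl (X1) → no; 1× S (X2) → no.
That gives 4 matching atoms.

4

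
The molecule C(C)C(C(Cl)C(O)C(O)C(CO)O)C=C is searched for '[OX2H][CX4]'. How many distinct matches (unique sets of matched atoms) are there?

4

[OX2H][CX4] is the SMARTS for an aliphatic alcohol: a hydroxyl oxygen bound to an sp3 (X4) carbon.
The molecule carries 4 separate instances of a hydroxyl group (-OH) meeting every constraint; each maps to a distinct set of atoms, giving 4 matches.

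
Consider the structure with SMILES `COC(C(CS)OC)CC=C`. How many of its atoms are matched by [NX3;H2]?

0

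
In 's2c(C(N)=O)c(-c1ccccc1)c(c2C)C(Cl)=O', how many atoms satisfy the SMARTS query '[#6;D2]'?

5

The query [#6;D2] means: any carbon bonded to exactly two heavy atoms.
Check the 18 heavy atoms by environment: 1× s (aromatic, D2) → no; 5× c (aromatic, D3) → no; 2× C (D3) → no; 2× O (D1) → no; 1× N (D1) → no; 5× c (aromatic, D2) → match; 1× C (D1) → no; 1× Cl (D1) → no.
That gives 5 matching atoms.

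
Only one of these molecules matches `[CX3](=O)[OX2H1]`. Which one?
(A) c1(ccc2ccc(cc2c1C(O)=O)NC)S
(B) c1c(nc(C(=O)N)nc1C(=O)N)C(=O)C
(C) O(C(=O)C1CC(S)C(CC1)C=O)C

[CX3](=O)[OX2H1] describes an sp2 carbon double-bonded to O and single-bonded to an -OH oxygen (a carboxylic acid).
(A) contains a carboxylic acid group (-C(=O)OH), which satisfies every atom and bond constraint.
(B) has a primary amide (-C(=O)NH2) but the carbonyl is bonded to N, not to an -OH oxygen.
(C) has an aldehyde (-CHO) but there is no singly-bonded oxygen on the carbonyl carbon.
So the answer is (A).

A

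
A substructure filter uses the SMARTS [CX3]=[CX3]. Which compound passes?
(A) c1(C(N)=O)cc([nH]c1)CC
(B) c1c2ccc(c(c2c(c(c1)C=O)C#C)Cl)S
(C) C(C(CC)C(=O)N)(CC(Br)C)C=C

C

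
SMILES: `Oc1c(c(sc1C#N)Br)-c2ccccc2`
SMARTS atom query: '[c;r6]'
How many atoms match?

6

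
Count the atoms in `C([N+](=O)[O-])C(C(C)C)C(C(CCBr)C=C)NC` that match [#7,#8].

4

The query [#7,#8] means: nitrogen or oxygen (comma = OR).
Check the 17 heavy atoms by environment: 12× C → no; 1× N (charge +1) → match; 1× O (charge -1) → match; 1× O → match; 1× Br → no; 1× N → match.
Summing the matching environments: 1 + 1 + 1 + 1 = 4 matching atoms.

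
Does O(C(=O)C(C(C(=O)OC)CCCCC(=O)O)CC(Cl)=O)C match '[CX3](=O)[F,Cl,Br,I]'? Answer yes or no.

Yes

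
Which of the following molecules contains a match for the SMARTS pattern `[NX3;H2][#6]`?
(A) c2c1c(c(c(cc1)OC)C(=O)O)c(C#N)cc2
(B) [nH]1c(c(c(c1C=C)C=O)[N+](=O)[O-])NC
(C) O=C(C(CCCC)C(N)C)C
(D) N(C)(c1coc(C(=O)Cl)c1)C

[NX3;H2][#6] describes a trivalent nitrogen with two H attached to carbon (a primary amine).
(A) has a nitrile (-C#N) but the nitrogen is NX1 (triple-bonded), not NX3 with two H.
(B) has an N-methylamino group (-NHCH3) but the nitrogen bears two carbons and only one H (H1), not H2.
(C) contains a primary amino group (-NH2), which satisfies every atom and bond constraint.
(D) has a dimethylamino group (-N(CH3)2) but the nitrogen has H0, not H2.
So the answer is (C).

C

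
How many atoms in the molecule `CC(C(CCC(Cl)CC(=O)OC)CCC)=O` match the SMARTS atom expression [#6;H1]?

The query [#6;H1] means: any carbon bearing exactly one hydrogen.
Check the 16 heavy atoms by environment: 5× C (H2) → no; 2× C (H1) → match; 3× C (H3) → no; 1× Cl (H0) → no; 2× C (H0) → no; 3× O (H0) → no.
That gives 2 matching atoms.

2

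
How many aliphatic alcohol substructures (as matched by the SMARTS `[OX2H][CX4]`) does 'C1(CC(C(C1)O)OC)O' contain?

[OX2H][CX4] is the SMARTS for an aliphatic alcohol: a hydroxyl oxygen bound to an sp3 (X4) carbon.
The molecule carries 2 separate instances of a hydroxyl group (-OH) meeting every constraint; each maps to a distinct set of atoms, giving 2 matches.

2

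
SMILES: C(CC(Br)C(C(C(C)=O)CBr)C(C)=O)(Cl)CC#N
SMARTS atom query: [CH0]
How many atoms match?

The query [CH0] means: aliphatic carbon with no attached hydrogen.
Check the 18 heavy atoms by environment: 3× C (H2) → no; 4× C (H1) → no; 3× C (H0) → match; 1× N (H0) → no; 2× Br (H0) → no; 2× O (H0) → no; 2× C (H3) → no; 1× Cl (H0) → no.
That gives 3 matching atoms.

3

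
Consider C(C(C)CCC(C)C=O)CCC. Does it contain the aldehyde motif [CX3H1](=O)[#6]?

The pattern [CX3H1](=O)[#6] describes an sp2 carbon with one H, double-bonded to O and single-bonded to carbon — an aldehyde.
The molecule carries an aldehyde (-CHO), whose atoms satisfy every constraint of the query, so the pattern matches.

Yes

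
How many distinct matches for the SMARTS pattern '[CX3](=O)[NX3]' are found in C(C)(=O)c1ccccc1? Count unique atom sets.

[CX3](=O)[NX3] is the SMARTS for an amide: a carbonyl carbon bonded to a trivalent nitrogen.
No fragment in the molecule satisfies every constraint, giving 0 matches.

0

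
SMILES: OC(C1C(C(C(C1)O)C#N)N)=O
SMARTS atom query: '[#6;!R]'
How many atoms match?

2

Check the 12 heavy atoms by environment: 5× C (in 5-ring) → no; 2× N (acyclic) → no; 2× C (acyclic) → match; 3× O (acyclic) → no.
That gives 2 matching atoms.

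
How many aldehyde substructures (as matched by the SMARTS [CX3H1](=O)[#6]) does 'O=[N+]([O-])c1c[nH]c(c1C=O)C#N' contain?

1

[CX3H1](=O)[#6] is the SMARTS for an aldehyde: an sp2 carbon with one H, double-bonded to O and single-bonded to carbon.
Exactly one fragment in the molecule meets all constraints, giving 1 match.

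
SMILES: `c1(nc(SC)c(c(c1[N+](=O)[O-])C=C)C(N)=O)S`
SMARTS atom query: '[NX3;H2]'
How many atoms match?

Check the 17 heavy atoms by environment: 1× n (aromatic, H0, X2) → no; 5× c (aromatic, H0, X3) → no; 1× C (H1, X3) → no; 1× C (H2, X3) → no; 1× S (H1, X2) → no; 1× S (H0, X2) → no; 1× C (H3, X4) → no; 1× C (H0, X3) → no; 2× O (H0, X1) → no; 1× N (H2, X3) → match; 1× N (charge +1, H0, X3) → no; 1× O (charge -1, H0, X1) → no.
That gives 1 matching atom.

1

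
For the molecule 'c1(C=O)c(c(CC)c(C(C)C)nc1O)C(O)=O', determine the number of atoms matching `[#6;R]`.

The query [#6;R] means: carbon that is part of a ring.
Check the 17 heavy atoms by environment: 1× n (aromatic, in 6-ring) → no; 5× c (aromatic, in 6-ring) → match; 7× C (acyclic) → no; 4× O (acyclic) → no.
That gives 5 matching atoms.

5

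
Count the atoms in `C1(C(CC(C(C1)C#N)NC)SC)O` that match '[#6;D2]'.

3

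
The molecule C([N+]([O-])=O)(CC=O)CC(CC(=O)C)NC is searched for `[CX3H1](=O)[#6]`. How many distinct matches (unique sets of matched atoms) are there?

1

[CX3H1](=O)[#6] is the SMARTS for an aldehyde: an sp2 carbon with one H, double-bonded to O and single-bonded to carbon.
Exactly one fragment in the molecule meets all constraints, giving 1 match.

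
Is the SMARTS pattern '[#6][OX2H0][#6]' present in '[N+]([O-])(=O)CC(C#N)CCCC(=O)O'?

The pattern [#6][OX2H0][#6] describes an aliphatic oxygen bridging two carbons with no H on the oxygen — an ether.
The closest candidate here is a carboxylic acid group (-C(=O)OH), but the -OH oxygen has H1; the =O is OX1, not OX2. No other fragment satisfies the full query, so there is no match.

No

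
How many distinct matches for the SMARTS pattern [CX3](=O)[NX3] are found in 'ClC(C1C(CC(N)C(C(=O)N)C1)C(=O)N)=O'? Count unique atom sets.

[CX3](=O)[NX3] is the SMARTS for an amide: a carbonyl carbon bonded to a trivalent nitrogen.
The molecule carries 2 separate instances of a primary amide (-C(=O)NH2) meeting every constraint; each maps to a distinct set of atoms, giving 2 matches.

2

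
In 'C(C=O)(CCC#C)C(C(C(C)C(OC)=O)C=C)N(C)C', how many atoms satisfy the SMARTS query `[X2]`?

3

The query [X2] means: any atom with exactly two total connections (bonds + H).
Check the 20 heavy atoms by environment: 10× C (X4) → no; 4× C (X3) → no; 2× O (X1) → no; 1× O (X2) → match; 2× C (X2) → match; 1× N (X3) → no.
Summing the matching environments: 1 + 2 = 3 matching atoms.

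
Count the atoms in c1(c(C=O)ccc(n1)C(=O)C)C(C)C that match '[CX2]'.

Check the 14 heavy atoms by environment: 1× n (aromatic, X2) → no; 5× c (aromatic, X3) → no; 2× C (X3) → no; 2× O (X1) → no; 4× C (X4) → no.
No environment satisfies the query, so 0 matching atoms.

0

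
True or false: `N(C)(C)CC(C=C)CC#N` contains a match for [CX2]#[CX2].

False

The pattern [CX2]#[CX2] describes a carbon-carbon triple bond — an alkyne.
The closest candidate here is a vinyl group (-CH=CH2), but the C=C is a double bond; both carbons are CX3, not CX2. No other fragment satisfies the full query, so there is no match.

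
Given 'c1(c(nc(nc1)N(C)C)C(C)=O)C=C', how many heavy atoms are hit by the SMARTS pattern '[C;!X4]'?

3

The query [C;!X4] means: aliphatic carbon that does not have four total connections.
Check the 14 heavy atoms by environment: 2× n (aromatic, X2) → no; 4× c (aromatic, X3) → no; 3× C (X3) → match; 1× O (X1) → no; 3× C (X4) → no; 1× N (X3) → no.
That gives 3 matching atoms.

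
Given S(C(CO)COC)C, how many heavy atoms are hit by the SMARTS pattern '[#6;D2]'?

2

The query [#6;D2] means: any carbon bonded to exactly two heavy atoms.
Check the 8 heavy atoms by environment: 2× C (D2) → match; 1× C (D3) → no; 1× O (D2) → no; 2× C (D1) → no; 1× O (D1) → no; 1× S (D2) → no.
That gives 2 matching atoms.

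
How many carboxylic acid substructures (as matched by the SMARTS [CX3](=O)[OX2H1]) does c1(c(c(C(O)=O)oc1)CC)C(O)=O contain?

[CX3](=O)[OX2H1] is the SMARTS for a carboxylic acid: an sp2 carbon double-bonded to O and single-bonded to an -OH oxygen.
The molecule carries 2 separate instances of a carboxylic acid group (-C(=O)OH) meeting every constraint; each maps to a distinct set of atoms, giving 2 matches.

2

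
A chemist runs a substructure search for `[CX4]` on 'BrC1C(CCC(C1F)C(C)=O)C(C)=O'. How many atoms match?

Check the 14 heavy atoms by environment: 8× C (X4) → match; 2× C (X3) → no; 2× O (X1) → no; 1× F (X1) → no; 1× Br (X1) → no.
That gives 8 matching atoms.

8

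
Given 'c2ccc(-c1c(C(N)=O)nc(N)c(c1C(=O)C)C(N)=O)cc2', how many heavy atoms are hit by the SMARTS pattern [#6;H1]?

5

The query [#6;H1] means: any carbon bearing exactly one hydrogen.
Check the 22 heavy atoms by environment: 1× n (aromatic, H0) → no; 6× c (aromatic, H0) → no; 3× N (H2) → no; 3× C (H0) → no; 3× O (H0) → no; 1× C (H3) → no; 5× c (aromatic, H1) → match.
That gives 5 matching atoms.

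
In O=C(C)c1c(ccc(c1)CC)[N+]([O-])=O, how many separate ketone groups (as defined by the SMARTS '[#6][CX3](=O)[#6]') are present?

[#6][CX3](=O)[#6] is the SMARTS for a ketone: a carbonyl carbon (no H) flanked by two carbons.
Exactly one fragment in the molecule meets all constraints, giving 1 match.

1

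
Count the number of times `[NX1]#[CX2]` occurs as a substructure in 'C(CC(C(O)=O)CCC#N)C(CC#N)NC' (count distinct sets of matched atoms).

2

[NX1]#[CX2] is the SMARTS for a nitrile: a nitrogen triple-bonded to a two-connected carbon.
The molecule carries 2 separate instances of a nitrile (-C#N) meeting every constraint; each maps to a distinct set of atoms, giving 2 matches.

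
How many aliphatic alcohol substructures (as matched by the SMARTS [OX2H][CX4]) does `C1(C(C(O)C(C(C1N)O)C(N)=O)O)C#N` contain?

3

[OX2H][CX4] is the SMARTS for an aliphatic alcohol: a hydroxyl oxygen bound to an sp3 (X4) carbon.
The molecule carries 3 separate instances of a hydroxyl group (-OH) meeting every constraint; each maps to a distinct set of atoms, giving 3 matches.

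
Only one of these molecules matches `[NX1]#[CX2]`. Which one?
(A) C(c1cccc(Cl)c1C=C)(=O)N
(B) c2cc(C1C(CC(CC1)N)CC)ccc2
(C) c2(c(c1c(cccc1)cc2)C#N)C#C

C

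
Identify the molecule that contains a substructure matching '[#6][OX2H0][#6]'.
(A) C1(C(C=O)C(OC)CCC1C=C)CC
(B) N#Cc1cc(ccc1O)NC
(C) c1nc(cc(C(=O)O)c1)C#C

A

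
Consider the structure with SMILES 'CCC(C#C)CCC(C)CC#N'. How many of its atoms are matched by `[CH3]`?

2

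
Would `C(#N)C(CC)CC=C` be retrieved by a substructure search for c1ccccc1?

The pattern c1ccccc1 describes six aromatic carbons in a ring — a benzene ring.
The closest candidate here is a methyl group (-CH3), but no six-membered all-carbon aromatic ring is present. No other fragment satisfies the full query, so there is no match.

No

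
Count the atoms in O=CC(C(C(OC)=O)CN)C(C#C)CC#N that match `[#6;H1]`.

5

Check the 16 heavy atoms by environment: 2× C (H2) → no; 5× C (H1) → match; 1× N (H2) → no; 3× C (H0) → no; 1× N (H0) → no; 3× O (H0) → no; 1× C (H3) → no.
That gives 5 matching atoms.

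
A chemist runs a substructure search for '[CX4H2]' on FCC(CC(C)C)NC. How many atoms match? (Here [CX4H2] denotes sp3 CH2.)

2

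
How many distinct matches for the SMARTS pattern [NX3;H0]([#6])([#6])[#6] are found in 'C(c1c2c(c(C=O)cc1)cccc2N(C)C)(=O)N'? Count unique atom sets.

[NX3;H0]([#6])([#6])[#6] is the SMARTS for a tertiary amine: a trivalent nitrogen with no H, bonded to three carbons.
Exactly one fragment in the molecule meets all constraints, giving 1 match.

1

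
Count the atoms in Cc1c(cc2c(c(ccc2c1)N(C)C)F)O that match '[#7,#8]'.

Check the 16 heavy atoms by environment: 10× c (aromatic) → no; 1× F → no; 1× O → match; 1× N → match; 3× C → no.
Summing the matching environments: 1 + 1 = 2 matching atoms.

2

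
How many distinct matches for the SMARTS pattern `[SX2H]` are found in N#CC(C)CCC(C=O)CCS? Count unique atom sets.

1

[SX2H] is the SMARTS for a thiol: an aliphatic sulfur with two connections, one being H.
Exactly one fragment in the molecule meets all constraints, giving 1 match.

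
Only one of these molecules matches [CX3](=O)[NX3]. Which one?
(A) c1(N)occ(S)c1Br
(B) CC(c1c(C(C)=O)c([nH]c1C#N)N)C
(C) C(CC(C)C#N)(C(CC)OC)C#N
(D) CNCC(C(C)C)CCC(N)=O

[CX3](=O)[NX3] describes a carbonyl carbon bonded to a trivalent nitrogen (an amide).
(A) has a primary amino group (-NH2) but the -NH2 is not attached to a carbonyl carbon.
(B) has a primary amino group (-NH2) but the -NH2 is not attached to a carbonyl carbon.
(C) has a nitrile (-C#N) but the nitrile N is NX1 (triple-bonded), not NX3.
(D) contains a primary amide (-C(=O)NH2), which satisfies every atom and bond constraint.
So the answer is (D).

D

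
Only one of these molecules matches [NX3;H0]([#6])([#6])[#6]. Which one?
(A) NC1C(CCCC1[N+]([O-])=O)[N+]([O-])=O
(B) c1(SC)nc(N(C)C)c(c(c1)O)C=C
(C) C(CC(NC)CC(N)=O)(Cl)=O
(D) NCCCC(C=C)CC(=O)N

B

[NX3;H0]([#6])([#6])[#6] describes a trivalent nitrogen with no H, bonded to three carbons (a tertiary amine).
(A) has a primary amino group (-NH2) but the nitrogen has H2, not H0 with three carbons.
(B) contains a dimethylamino group (-N(CH3)2), which satisfies every atom and bond constraint.
(C) has a primary amide (-C(=O)NH2) but the amide nitrogen has H2 and only one carbon neighbour.
(D) has a primary amino group (-NH2) but the nitrogen has H2, not H0 with three carbons.
So the answer is (B).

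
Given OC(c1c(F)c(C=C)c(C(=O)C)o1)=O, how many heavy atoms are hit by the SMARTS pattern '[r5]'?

5

The query [r5] means: r5 matches atoms in a five-membered ring.
Check the 14 heavy atoms by environment: 1× o (aromatic, in 5-ring) → match; 4× c (aromatic, in 5-ring) → match; 5× C (acyclic) → no; 3× O (acyclic) → no; 1× F (acyclic) → no.
Summing the matching environments: 1 + 4 = 5 matching atoms.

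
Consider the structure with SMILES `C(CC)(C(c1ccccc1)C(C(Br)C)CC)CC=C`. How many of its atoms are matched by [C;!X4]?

2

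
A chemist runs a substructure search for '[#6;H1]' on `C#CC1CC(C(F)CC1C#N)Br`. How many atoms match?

The query [#6;H1] means: any carbon bearing exactly one hydrogen.
Check the 12 heavy atoms by environment: 5× C (H1) → match; 2× C (H2) → no; 2× C (H0) → no; 1× N (H0) → no; 1× F (H0) → no; 1× Br (H0) → no.
That gives 5 matching atoms.

5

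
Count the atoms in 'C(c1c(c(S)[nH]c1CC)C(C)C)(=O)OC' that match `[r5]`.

The query [r5] means: r5 matches atoms in a five-membered ring.
Check the 15 heavy atoms by environment: 1× n (aromatic, in 5-ring) → match; 4× c (aromatic, in 5-ring) → match; 7× C (acyclic) → no; 2× O (acyclic) → no; 1× S (acyclic) → no.
Summing the matching environments: 1 + 4 = 5 matching atoms.

5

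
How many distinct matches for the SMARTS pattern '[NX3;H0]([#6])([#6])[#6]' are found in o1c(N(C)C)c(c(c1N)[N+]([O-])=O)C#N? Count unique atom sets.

1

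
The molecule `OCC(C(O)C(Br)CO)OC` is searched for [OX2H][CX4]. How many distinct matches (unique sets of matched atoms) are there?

3

[OX2H][CX4] is the SMARTS for an aliphatic alcohol: a hydroxyl oxygen bound to an sp3 (X4) carbon.
The molecule carries 3 separate instances of a hydroxyl group (-OH) meeting every constraint; each maps to a distinct set of atoms, giving 3 matches.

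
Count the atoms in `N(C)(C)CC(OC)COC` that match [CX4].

7

The query [CX4] means: C with X4: aliphatic carbon with exactly 4 total connections (bonds + H).
Check the 10 heavy atoms by environment: 7× C (X4) → match; 2× O (X2) → no; 1× N (X3) → no.
That gives 7 matching atoms.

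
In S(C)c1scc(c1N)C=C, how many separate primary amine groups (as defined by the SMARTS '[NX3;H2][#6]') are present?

1

[NX3;H2][#6] is the SMARTS for a primary amine: a trivalent nitrogen with two H attached to carbon.
Exactly one fragment in the molecule meets all constraints, giving 1 match.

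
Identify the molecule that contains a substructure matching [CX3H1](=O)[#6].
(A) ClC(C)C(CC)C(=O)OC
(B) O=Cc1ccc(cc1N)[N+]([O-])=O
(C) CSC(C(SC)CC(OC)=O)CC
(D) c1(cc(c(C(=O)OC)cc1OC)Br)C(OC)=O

B

[CX3H1](=O)[#6] describes an sp2 carbon with one H, double-bonded to O and single-bonded to carbon (an aldehyde).
(A) has a methyl-ester group (-C(=O)OCH3) but the carbonyl carbon has H0, not H1.
(B) contains an aldehyde (-CHO), which satisfies every atom and bond constraint.
(C) has a methyl-ester group (-C(=O)OCH3) but the carbonyl carbon has H0, not H1.
(D) has a methyl-ester group (-C(=O)OCH3) but the carbonyl carbon has H0, not H1.
So the answer is (B).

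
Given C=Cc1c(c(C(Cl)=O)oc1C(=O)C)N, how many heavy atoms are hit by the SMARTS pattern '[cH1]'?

The query [cH1] means: aromatic carbon bearing exactly one hydrogen.
Check the 14 heavy atoms by environment: 1× o (aromatic, H0) → no; 4× c (aromatic, H0) → no; 1× N (H2) → no; 2× C (H0) → no; 2× O (H0) → no; 1× C (H3) → no; 1× C (H1) → no; 1× C (H2) → no; 1× Cl (H0) → no.
No environment satisfies the query, so 0 matching atoms.

0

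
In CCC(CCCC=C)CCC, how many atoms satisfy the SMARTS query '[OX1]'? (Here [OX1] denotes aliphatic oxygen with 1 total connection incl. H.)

0

The query [OX1] means: aliphatic oxygen with one total connection — typically a carbonyl =O or an oxide.
Check the 11 heavy atoms by environment: 9× C (X4) → no; 2× C (X3) → no.
No environment satisfies the query, so 0 matching atoms.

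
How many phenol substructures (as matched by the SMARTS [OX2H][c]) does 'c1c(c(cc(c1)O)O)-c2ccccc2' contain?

2

[OX2H][c] is the SMARTS for a phenol: a hydroxyl oxygen attached to an aromatic carbon.
The molecule carries 2 separate instances of a hydroxyl group (-OH) meeting every constraint; each maps to a distinct set of atoms, giving 2 matches.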